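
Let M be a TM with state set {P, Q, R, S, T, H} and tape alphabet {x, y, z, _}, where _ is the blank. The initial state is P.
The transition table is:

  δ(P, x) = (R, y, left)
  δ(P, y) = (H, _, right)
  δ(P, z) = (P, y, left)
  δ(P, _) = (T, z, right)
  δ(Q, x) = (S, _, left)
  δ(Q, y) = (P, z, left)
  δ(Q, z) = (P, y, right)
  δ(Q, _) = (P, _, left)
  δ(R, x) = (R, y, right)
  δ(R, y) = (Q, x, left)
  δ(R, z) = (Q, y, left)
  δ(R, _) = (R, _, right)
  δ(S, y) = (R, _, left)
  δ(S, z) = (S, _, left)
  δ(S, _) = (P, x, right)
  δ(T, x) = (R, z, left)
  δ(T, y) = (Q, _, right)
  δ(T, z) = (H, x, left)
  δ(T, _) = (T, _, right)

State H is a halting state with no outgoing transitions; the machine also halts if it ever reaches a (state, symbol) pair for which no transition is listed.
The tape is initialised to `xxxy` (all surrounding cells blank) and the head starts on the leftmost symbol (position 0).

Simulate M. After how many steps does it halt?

28

state=P head=0 tape=___[x]xxy_   (P,x)→(R,y,left)
state=R head=-1 tape=__[_]yxxy_   (R,_)→(R,_,right)
state=R head=0 tape=___[y]xxy_   (R,y)→(Q,x,left)
state=Q head=-1 tape=__[_]xxxy_   (Q,_)→(P,_,left)
state=P head=-2 tape=_[_]_xxxy_   (P,_)→(T,z,right)
state=T head=-1 tape=_z[_]xxxy_   (T,_)→(T,_,right)
state=T head=0 tape=_z_[x]xxy_   (T,x)→(R,z,left)
state=R head=-1 tape=_z[_]zxxy_   (R,_)→(R,_,right)
state=R head=0 tape=_z_[z]xxy_   (R,z)→(Q,y,left)
state=Q head=-1 tape=_z[_]yxxy_   (Q,_)→(P,_,left)
state=P head=-2 tape=_[z]_yxxy_   (P,z)→(P,y,left)
state=P head=-3 tape=[_]y_yxxy_   (P,_)→(T,z,right)
state=T head=-2 tape=z[y]_yxxy_   (T,y)→(Q,_,right)
state=Q head=-1 tape=z_[_]yxxy_   (Q,_)→(P,_,left)
state=P head=-2 tape=z[_]_yxxy_   (P,_)→(T,z,right)
state=T head=-1 tape=zz[_]yxxy_   (T,_)→(T,_,right)
state=T head=0 tape=zz_[y]xxy_   (T,y)→(Q,_,right)
state=Q head=1 tape=zz__[x]xy_   (Q,x)→(S,_,left)
state=S head=0 tape=zz_[_]_xy_   (S,_)→(P,x,right)
state=P head=1 tape=zz_x[_]xy_   (P,_)→(T,z,right)
state=T head=2 tape=zz_xz[x]y_   (T,x)→(R,z,left)
state=R head=1 tape=zz_x[z]zy_   (R,z)→(Q,y,left)
state=Q head=0 tape=zz_[x]yzy_   (Q,x)→(S,_,left)
state=S head=-1 tape=zz[_]_yzy_   (S,_)→(P,x,right)
state=P head=0 tape=zzx[_]yzy_   (P,_)→(T,z,right)
state=T head=1 tape=zzxz[y]zy_   (T,y)→(Q,_,right)
state=Q head=2 tape=zzxz_[z]y_   (Q,z)→(P,y,right)
state=P head=3 tape=zzxz_y[y]_   (P,y)→(H,_,right)
state=H head=4 tape=zzxz_y_[_]
M halts after 28 transitions.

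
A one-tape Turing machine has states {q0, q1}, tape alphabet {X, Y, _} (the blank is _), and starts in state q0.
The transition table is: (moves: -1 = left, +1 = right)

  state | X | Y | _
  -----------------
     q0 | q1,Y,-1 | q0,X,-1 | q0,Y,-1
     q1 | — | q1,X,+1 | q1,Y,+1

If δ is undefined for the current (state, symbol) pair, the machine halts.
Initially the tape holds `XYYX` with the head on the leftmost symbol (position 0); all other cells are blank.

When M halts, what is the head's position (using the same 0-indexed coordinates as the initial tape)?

q0 | _[X]YYX   read X → write Y, move -1, go to q1
q1 | [_]YYYX   read _ → write Y, move +1, go to q1
q1 | Y[Y]YYX   read Y → write X, move +1, go to q1
q1 | YX[Y]YX   read Y → write X, move +1, go to q1
q1 | YXX[Y]X   read Y → write X, move +1, go to q1
q1 | YXXX[X]
At halt the head is at cell 3.

3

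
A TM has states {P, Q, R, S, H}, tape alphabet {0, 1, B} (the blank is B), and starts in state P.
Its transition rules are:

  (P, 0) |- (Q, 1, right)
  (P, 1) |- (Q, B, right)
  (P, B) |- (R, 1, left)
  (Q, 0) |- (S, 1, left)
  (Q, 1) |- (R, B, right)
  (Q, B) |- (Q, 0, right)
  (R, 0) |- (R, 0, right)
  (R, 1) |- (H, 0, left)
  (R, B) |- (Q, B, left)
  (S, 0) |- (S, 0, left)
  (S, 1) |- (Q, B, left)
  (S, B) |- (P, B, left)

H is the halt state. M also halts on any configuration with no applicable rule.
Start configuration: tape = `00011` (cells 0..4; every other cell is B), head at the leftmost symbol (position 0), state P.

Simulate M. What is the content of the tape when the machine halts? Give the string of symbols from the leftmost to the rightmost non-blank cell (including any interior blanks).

P | B[0]0011   read 0 → write 1, move right, go to Q
Q | B1[0]011   read 0 → write 1, move left, go to S
S | B[1]1011   read 1 → write B, move left, go to Q
Q | [B]B1011   read B → write 0, move right, go to Q
Q | 0[B]1011   read B → write 0, move right, go to Q
Q | 00[1]011   read 1 → write B, move right, go to R
R | 00B[0]11   read 0 → write 0, move right, go to R
R | 00B0[1]1   read 1 → write 0, move left, go to H
H | 00B[0]01
The non-blank tape span at halt is 00B001.

00B001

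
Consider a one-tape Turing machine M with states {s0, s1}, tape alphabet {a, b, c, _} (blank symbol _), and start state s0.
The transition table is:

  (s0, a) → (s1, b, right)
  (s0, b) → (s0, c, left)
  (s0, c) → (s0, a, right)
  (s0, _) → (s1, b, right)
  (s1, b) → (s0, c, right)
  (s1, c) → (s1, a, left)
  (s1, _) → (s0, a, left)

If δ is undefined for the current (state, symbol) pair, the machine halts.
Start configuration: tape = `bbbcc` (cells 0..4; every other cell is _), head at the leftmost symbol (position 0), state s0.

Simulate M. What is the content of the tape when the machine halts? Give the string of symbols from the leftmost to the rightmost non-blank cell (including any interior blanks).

state=s0 head=0 tape=_[b]bbcc__   (s0,b)→(s0,c,left)
state=s0 head=-1 tape=[_]cbbcc__   (s0,_)→(s1,b,right)
state=s1 head=0 tape=b[c]bbcc__   (s1,c)→(s1,a,left)
state=s1 head=-1 tape=[b]abbcc__   (s1,b)→(s0,c,right)
state=s0 head=0 tape=c[a]bbcc__   (s0,a)→(s1,b,right)
state=s1 head=1 tape=cb[b]bcc__   (s1,b)→(s0,c,right)
state=s0 head=2 tape=cbc[b]cc__   (s0,b)→(s0,c,left)
state=s0 head=1 tape=cb[c]ccc__   (s0,c)→(s0,a,right)
state=s0 head=2 tape=cba[c]cc__   (s0,c)→(s0,a,right)
state=s0 head=3 tape=cbaa[c]c__   (s0,c)→(s0,a,right)
state=s0 head=4 tape=cbaaa[c]__   (s0,c)→(s0,a,right)
state=s0 head=5 tape=cbaaaa[_]_   (s0,_)→(s1,b,right)
state=s1 head=6 tape=cbaaaab[_]   (s1,_)→(s0,a,left)
state=s0 head=5 tape=cbaaaa[b]a   (s0,b)→(s0,c,left)
state=s0 head=4 tape=cbaaa[a]ca   (s0,a)→(s1,b,right)
state=s1 head=5 tape=cbaaab[c]a   (s1,c)→(s1,a,left)
state=s1 head=4 tape=cbaaa[b]aa   (s1,b)→(s0,c,right)
state=s0 head=5 tape=cbaaac[a]a   (s0,a)→(s1,b,right)
state=s1 head=6 tape=cbaaacb[a]
The non-blank tape span at halt is cbaaacba.

cbaaacba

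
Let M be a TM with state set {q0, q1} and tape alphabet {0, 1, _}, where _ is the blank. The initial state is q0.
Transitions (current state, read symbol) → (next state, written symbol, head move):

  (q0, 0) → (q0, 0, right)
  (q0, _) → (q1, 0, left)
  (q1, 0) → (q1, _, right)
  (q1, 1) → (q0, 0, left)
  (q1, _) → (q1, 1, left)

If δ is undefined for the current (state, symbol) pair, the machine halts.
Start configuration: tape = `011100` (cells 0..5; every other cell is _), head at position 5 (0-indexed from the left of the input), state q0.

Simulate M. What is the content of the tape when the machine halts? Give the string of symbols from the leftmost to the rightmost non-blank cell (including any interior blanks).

state=q0 head=5 tape=01110[0]__   (q0,0)→(q0,0,right)
state=q0 head=6 tape=011100[_]_   (q0,_)→(q1,0,left)
state=q1 head=5 tape=01110[0]0_   (q1,0)→(q1,_,right)
state=q1 head=6 tape=01110_[0]_   (q1,0)→(q1,_,right)
state=q1 head=7 tape=01110__[_]   (q1,_)→(q1,1,left)
state=q1 head=6 tape=01110_[_]1   (q1,_)→(q1,1,left)
state=q1 head=5 tape=01110[_]11   (q1,_)→(q1,1,left)
state=q1 head=4 tape=0111[0]111   (q1,0)→(q1,_,right)
state=q1 head=5 tape=0111_[1]11   (q1,1)→(q0,0,left)
state=q0 head=4 tape=0111[_]011   (q0,_)→(q1,0,left)
state=q1 head=3 tape=011[1]0011   (q1,1)→(q0,0,left)
state=q0 head=2 tape=01[1]00011
The non-blank tape span at halt is 01100011.

01100011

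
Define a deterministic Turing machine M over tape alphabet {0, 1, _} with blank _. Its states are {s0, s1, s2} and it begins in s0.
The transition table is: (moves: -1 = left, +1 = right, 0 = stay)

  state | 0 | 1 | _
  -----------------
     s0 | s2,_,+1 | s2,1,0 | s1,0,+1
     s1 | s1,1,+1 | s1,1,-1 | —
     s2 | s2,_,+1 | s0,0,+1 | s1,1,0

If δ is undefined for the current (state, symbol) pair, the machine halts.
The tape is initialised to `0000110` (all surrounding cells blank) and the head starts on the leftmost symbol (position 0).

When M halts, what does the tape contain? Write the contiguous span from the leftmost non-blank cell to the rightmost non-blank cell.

00_1

s0 | [0]000110_   read 0 → write _, move +1, go to s2
s2 | _[0]00110_   read 0 → write _, move +1, go to s2
s2 | __[0]0110_   read 0 → write _, move +1, go to s2
s2 | ___[0]110_   read 0 → write _, move +1, go to s2
s2 | ____[1]10_   read 1 → write 0, move +1, go to s0
s0 | ____0[1]0_   read 1 → write 1, move 0, go to s2
s2 | ____0[1]0_   read 1 → write 0, move +1, go to s0
s0 | ____00[0]_   read 0 → write _, move +1, go to s2
s2 | ____00_[_]   read _ → write 1, move 0, go to s1
s1 | ____00_[1]   read 1 → write 1, move -1, go to s1
s1 | ____00[_]1
The non-blank tape span at halt is 00_1.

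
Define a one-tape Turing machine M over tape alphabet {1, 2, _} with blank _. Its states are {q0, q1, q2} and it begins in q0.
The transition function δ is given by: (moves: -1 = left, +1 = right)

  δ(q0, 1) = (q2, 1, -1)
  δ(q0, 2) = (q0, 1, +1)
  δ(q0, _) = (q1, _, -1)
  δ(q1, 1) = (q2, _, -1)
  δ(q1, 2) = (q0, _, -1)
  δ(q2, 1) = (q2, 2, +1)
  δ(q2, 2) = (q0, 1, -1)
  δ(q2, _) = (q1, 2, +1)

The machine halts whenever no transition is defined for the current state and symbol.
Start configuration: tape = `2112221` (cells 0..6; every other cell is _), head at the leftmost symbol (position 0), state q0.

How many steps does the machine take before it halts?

q0 | [2]112221__   read 2 → write 1, move +1, go to q0
q0 | 1[1]12221__   read 1 → write 1, move -1, go to q2
q2 | [1]112221__   read 1 → write 2, move +1, go to q2
q2 | 2[1]12221__   read 1 → write 2, move +1, go to q2
q2 | 22[1]2221__   read 1 → write 2, move +1, go to q2
q2 | 222[2]221__   read 2 → write 1, move -1, go to q0
q0 | 22[2]1221__   read 2 → write 1, move +1, go to q0
q0 | 221[1]221__   read 1 → write 1, move -1, go to q2
q2 | 22[1]1221__   read 1 → write 2, move +1, go to q2
q2 | 222[1]221__   read 1 → write 2, move +1, go to q2
q2 | 2222[2]21__   read 2 → write 1, move -1, go to q0
q0 | 222[2]121__   read 2 → write 1, move +1, go to q0
q0 | 2221[1]21__   read 1 → write 1, move -1, go to q2
q2 | 222[1]121__   read 1 → write 2, move +1, go to q2
q2 | 2222[1]21__   read 1 → write 2, move +1, go to q2
q2 | 22222[2]1__   read 2 → write 1, move -1, go to q0
q0 | 2222[2]11__   read 2 → write 1, move +1, go to q0
q0 | 22221[1]1__   read 1 → write 1, move -1, go to q2
q2 | 2222[1]11__   read 1 → write 2, move +1, go to q2
q2 | 22222[1]1__   read 1 → write 2, move +1, go to q2
q2 | 222222[1]__   read 1 → write 2, move +1, go to q2
q2 | 2222222[_]_   read _ → write 2, move +1, go to q1
q1 | 22222222[_]
M halts after 22 transitions.

22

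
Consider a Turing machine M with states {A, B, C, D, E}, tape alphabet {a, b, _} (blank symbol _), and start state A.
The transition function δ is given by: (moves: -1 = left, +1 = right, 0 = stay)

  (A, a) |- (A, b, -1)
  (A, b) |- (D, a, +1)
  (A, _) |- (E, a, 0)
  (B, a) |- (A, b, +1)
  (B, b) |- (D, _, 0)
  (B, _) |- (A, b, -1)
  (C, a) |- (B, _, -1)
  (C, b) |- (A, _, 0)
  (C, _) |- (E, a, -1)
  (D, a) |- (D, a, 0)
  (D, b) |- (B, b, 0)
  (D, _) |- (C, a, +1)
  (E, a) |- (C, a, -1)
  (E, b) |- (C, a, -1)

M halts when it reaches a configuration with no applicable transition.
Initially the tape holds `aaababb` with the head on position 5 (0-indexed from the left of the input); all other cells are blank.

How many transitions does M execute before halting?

28

A | ____aaaba[b]b_   read b → write a, move +1, go to D
D | ____aaabaa[b]_   read b → write b, move 0, go to B
B | ____aaabaa[b]_   read b → write _, move 0, go to D
D | ____aaabaa[_]_   read _ → write a, move +1, go to C
C | ____aaabaaa[_]   read _ → write a, move -1, go to E
E | ____aaabaa[a]a   read a → write a, move -1, go to C
C | ____aaaba[a]aa   read a → write _, move -1, go to B
B | ____aaab[a]_aa   read a → write b, move +1, go to A
A | ____aaabb[_]aa   read _ → write a, move 0, go to E
E | ____aaabb[a]aa   read a → write a, move -1, go to C
C | ____aaab[b]aaa   read b → write _, move 0, go to A
A | ____aaab[_]aaa   read _ → write a, move 0, go to E
E | ____aaab[a]aaa   read a → write a, move -1, go to C
C | ____aaa[b]aaaa   read b → write _, move 0, go to A
A | ____aaa[_]aaaa   read _ → write a, move 0, go to E
E | ____aaa[a]aaaa   read a → write a, move -1, go to C
C | ____aa[a]aaaaa   read a → write _, move -1, go to B
B | ____a[a]_aaaaa   read a → write b, move +1, go to A
A | ____ab[_]aaaaa   read _ → write a, move 0, go to E
E | ____ab[a]aaaaa   read a → write a, move -1, go to C
C | ____a[b]aaaaaa   read b → write _, move 0, go to A
A | ____a[_]aaaaaa   read _ → write a, move 0, go to E
E | ____a[a]aaaaaa   read a → write a, move -1, go to C
C | ____[a]aaaaaaa   read a → write _, move -1, go to B
B | ___[_]_aaaaaaa   read _ → write b, move -1, go to A
A | __[_]b_aaaaaaa   read _ → write a, move 0, go to E
E | __[a]b_aaaaaaa   read a → write a, move -1, go to C
C | _[_]ab_aaaaaaa   read _ → write a, move -1, go to E
E | [_]aab_aaaaaaa
M halts after 28 transitions.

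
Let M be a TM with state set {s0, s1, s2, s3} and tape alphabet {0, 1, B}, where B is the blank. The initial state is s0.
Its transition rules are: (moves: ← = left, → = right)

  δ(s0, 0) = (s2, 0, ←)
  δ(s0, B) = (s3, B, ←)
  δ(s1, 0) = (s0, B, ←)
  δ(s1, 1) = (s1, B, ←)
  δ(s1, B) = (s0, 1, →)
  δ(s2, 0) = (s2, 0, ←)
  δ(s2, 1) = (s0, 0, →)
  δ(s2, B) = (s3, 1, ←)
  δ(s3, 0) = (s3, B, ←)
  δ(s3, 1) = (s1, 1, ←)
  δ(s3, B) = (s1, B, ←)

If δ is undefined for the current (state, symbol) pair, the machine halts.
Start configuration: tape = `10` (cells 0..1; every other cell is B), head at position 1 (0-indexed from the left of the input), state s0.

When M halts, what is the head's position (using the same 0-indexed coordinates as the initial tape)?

state=s0 head=1 tape=BBBB1[0]   (s0,0)→(s2,0,←)
state=s2 head=0 tape=BBBB[1]0   (s2,1)→(s0,0,→)
state=s0 head=1 tape=BBBB0[0]   (s0,0)→(s2,0,←)
state=s2 head=0 tape=BBBB[0]0   (s2,0)→(s2,0,←)
state=s2 head=-1 tape=BBB[B]00   (s2,B)→(s3,1,←)
state=s3 head=-2 tape=BB[B]100   (s3,B)→(s1,B,←)
state=s1 head=-3 tape=B[B]B100   (s1,B)→(s0,1,→)
state=s0 head=-2 tape=B1[B]100   (s0,B)→(s3,B,←)
state=s3 head=-3 tape=B[1]B100   (s3,1)→(s1,1,←)
state=s1 head=-4 tape=[B]1B100   (s1,B)→(s0,1,→)
state=s0 head=-3 tape=1[1]B100
At halt the head is at cell -3.

-3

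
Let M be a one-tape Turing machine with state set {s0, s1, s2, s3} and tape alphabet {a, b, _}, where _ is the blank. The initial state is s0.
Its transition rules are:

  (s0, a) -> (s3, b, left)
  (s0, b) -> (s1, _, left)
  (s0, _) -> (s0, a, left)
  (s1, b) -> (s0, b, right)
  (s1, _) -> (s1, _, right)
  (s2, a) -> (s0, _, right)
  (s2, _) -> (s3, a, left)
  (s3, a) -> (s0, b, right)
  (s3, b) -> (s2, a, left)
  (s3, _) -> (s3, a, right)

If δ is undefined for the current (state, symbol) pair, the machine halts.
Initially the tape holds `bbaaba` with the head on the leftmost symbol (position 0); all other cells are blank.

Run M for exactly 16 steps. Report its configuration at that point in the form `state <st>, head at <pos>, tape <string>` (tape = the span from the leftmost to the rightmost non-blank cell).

state s0, head at 0, tape abbaba

state=s0 head=0 tape=_[b]baaba   (s0,b)→(s1,_,left)
state=s1 head=-1 tape=[_]_baaba   (s1,_)→(s1,_,right)
state=s1 head=0 tape=_[_]baaba   (s1,_)→(s1,_,right)
state=s1 head=1 tape=__[b]aaba   (s1,b)→(s0,b,right)
state=s0 head=2 tape=__b[a]aba   (s0,a)→(s3,b,left)
state=s3 head=1 tape=__[b]baba   (s3,b)→(s2,a,left)
state=s2 head=0 tape=_[_]ababa   (s2,_)→(s3,a,left)
state=s3 head=-1 tape=[_]aababa   (s3,_)→(s3,a,right)
state=s3 head=0 tape=a[a]ababa   (s3,a)→(s0,b,right)
state=s0 head=1 tape=ab[a]baba   (s0,a)→(s3,b,left)
state=s3 head=0 tape=a[b]bbaba   (s3,b)→(s2,a,left)
state=s2 head=-1 tape=[a]abbaba   (s2,a)→(s0,_,right)
state=s0 head=0 tape=_[a]bbaba   (s0,a)→(s3,b,left)
state=s3 head=-1 tape=[_]bbbaba   (s3,_)→(s3,a,right)
state=s3 head=0 tape=a[b]bbaba   (s3,b)→(s2,a,left)
state=s2 head=-1 tape=[a]abbaba   (s2,a)→(s0,_,right)
state=s0 head=0 tape=_[a]bbaba
After 16 steps: state s0, head at 0, tape abbaba.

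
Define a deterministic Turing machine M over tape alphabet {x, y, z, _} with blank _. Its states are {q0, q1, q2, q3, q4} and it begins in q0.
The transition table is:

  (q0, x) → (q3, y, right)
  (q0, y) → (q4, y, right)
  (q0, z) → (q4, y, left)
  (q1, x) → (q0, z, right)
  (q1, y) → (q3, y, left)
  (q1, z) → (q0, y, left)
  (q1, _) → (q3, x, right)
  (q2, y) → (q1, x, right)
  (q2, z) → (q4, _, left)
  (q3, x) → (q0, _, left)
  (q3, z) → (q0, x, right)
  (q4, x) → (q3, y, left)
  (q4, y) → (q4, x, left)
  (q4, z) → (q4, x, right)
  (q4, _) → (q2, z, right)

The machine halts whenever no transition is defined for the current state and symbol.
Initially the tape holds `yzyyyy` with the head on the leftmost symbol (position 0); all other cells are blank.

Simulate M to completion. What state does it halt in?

state=q0 head=0 tape=[y]zyyyy   (q0,y)→(q4,y,right)
state=q4 head=1 tape=y[z]yyyy   (q4,z)→(q4,x,right)
state=q4 head=2 tape=yx[y]yyy   (q4,y)→(q4,x,left)
state=q4 head=1 tape=y[x]xyyy   (q4,x)→(q3,y,left)
state=q3 head=0 tape=[y]yxyyy
No transition is defined for (q3, y); M halts in state q3.

q3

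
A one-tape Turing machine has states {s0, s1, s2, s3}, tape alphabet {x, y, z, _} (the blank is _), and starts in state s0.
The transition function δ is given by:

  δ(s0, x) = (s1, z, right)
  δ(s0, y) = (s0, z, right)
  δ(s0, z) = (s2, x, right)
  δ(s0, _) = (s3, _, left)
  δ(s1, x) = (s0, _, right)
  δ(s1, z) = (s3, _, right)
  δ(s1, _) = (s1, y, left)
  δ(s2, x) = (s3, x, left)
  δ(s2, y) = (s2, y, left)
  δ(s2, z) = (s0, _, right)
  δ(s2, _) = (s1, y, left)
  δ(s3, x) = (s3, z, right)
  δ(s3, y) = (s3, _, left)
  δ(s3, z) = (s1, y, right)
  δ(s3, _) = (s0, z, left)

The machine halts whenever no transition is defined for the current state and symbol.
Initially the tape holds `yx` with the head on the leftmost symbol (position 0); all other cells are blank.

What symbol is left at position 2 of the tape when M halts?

state=s0 head=0 tape=[y]x_   (s0,y)→(s0,z,right)
state=s0 head=1 tape=z[x]_   (s0,x)→(s1,z,right)
state=s1 head=2 tape=zz[_]   (s1,_)→(s1,y,left)
state=s1 head=1 tape=z[z]y   (s1,z)→(s3,_,right)
state=s3 head=2 tape=z_[y]   (s3,y)→(s3,_,left)
state=s3 head=1 tape=z[_]_   (s3,_)→(s0,z,left)
state=s0 head=0 tape=[z]z_   (s0,z)→(s2,x,right)
state=s2 head=1 tape=x[z]_   (s2,z)→(s0,_,right)
state=s0 head=2 tape=x_[_]   (s0,_)→(s3,_,left)
state=s3 head=1 tape=x[_]_   (s3,_)→(s0,z,left)
state=s0 head=0 tape=[x]z_   (s0,x)→(s1,z,right)
state=s1 head=1 tape=z[z]_   (s1,z)→(s3,_,right)
state=s3 head=2 tape=z_[_]   (s3,_)→(s0,z,left)
state=s0 head=1 tape=z[_]z   (s0,_)→(s3,_,left)
state=s3 head=0 tape=[z]_z   (s3,z)→(s1,y,right)
state=s1 head=1 tape=y[_]z   (s1,_)→(s1,y,left)
state=s1 head=0 tape=[y]yz
Cell 2 holds z when M halts.

z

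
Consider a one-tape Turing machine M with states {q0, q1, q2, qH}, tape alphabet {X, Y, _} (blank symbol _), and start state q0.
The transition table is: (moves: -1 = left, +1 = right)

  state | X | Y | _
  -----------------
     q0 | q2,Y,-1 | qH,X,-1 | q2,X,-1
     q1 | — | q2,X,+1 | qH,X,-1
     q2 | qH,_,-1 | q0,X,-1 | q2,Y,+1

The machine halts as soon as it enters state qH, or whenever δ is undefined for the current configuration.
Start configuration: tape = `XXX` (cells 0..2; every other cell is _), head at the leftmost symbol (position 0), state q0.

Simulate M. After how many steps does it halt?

state=q0 head=0 tape=__[X]XX   (q0,X)→(q2,Y,-1)
state=q2 head=-1 tape=_[_]YXX   (q2,_)→(q2,Y,+1)
state=q2 head=0 tape=_Y[Y]XX   (q2,Y)→(q0,X,-1)
state=q0 head=-1 tape=_[Y]XXX   (q0,Y)→(qH,X,-1)
state=qH head=-2 tape=[_]XXXX
M halts after 4 transitions.

4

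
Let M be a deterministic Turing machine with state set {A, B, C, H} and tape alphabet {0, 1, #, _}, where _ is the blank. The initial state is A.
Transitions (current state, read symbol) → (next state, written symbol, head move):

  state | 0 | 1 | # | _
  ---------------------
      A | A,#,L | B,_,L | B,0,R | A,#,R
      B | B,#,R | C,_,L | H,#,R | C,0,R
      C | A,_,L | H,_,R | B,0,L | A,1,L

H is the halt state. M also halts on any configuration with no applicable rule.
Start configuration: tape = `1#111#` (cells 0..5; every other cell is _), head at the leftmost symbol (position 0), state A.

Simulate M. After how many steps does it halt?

A | ___[1]#111#   read 1 → write _, move L, go to B
B | __[_]_#111#   read _ → write 0, move R, go to C
C | __0[_]#111#   read _ → write 1, move L, go to A
A | __[0]1#111#   read 0 → write #, move L, go to A
A | _[_]#1#111#   read _ → write #, move R, go to A
A | _#[#]1#111#   read # → write 0, move R, go to B
B | _#0[1]#111#   read 1 → write _, move L, go to C
C | _#[0]_#111#   read 0 → write _, move L, go to A
A | _[#]__#111#   read # → write 0, move R, go to B
B | _0[_]_#111#   read _ → write 0, move R, go to C
C | _00[_]#111#   read _ → write 1, move L, go to A
A | _0[0]1#111#   read 0 → write #, move L, go to A
A | _[0]#1#111#   read 0 → write #, move L, go to A
A | [_]##1#111#   read _ → write #, move R, go to A
A | #[#]#1#111#   read # → write 0, move R, go to B
B | #0[#]1#111#   read # → write #, move R, go to H
H | #0#[1]#111#
M halts after 16 transitions.

16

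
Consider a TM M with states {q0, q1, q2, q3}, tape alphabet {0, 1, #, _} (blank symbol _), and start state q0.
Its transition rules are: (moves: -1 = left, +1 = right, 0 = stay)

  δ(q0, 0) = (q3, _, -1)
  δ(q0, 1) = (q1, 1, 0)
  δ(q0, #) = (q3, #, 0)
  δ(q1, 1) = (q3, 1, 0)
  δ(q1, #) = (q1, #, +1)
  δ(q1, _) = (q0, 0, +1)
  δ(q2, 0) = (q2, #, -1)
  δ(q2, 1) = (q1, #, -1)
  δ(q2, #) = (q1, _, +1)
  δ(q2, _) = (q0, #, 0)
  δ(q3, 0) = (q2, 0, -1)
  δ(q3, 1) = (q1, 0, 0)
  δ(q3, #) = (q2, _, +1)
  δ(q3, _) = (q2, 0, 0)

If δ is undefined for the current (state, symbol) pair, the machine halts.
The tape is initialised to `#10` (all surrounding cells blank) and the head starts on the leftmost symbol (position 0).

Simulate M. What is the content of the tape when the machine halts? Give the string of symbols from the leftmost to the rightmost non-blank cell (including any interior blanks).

state=q0 head=0 tape=[#]10__   (q0,#)→(q3,#,0)
state=q3 head=0 tape=[#]10__   (q3,#)→(q2,_,+1)
state=q2 head=1 tape=_[1]0__   (q2,1)→(q1,#,-1)
state=q1 head=0 tape=[_]#0__   (q1,_)→(q0,0,+1)
state=q0 head=1 tape=0[#]0__   (q0,#)→(q3,#,0)
state=q3 head=1 tape=0[#]0__   (q3,#)→(q2,_,+1)
state=q2 head=2 tape=0_[0]__   (q2,0)→(q2,#,-1)
state=q2 head=1 tape=0[_]#__   (q2,_)→(q0,#,0)
state=q0 head=1 tape=0[#]#__   (q0,#)→(q3,#,0)
state=q3 head=1 tape=0[#]#__   (q3,#)→(q2,_,+1)
state=q2 head=2 tape=0_[#]__   (q2,#)→(q1,_,+1)
state=q1 head=3 tape=0__[_]_   (q1,_)→(q0,0,+1)
state=q0 head=4 tape=0__0[_]
The non-blank tape span at halt is 0__0.

0__0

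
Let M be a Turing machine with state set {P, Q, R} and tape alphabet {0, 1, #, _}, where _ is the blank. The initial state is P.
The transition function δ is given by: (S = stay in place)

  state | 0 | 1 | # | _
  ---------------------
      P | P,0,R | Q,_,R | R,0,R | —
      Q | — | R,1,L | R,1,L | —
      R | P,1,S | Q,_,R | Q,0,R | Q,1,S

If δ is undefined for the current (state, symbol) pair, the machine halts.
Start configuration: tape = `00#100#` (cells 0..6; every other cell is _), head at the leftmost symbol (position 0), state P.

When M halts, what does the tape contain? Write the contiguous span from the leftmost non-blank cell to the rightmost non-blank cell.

state=P head=0 tape=[0]0#100#   (P,0)→(P,0,R)
state=P head=1 tape=0[0]#100#   (P,0)→(P,0,R)
state=P head=2 tape=00[#]100#   (P,#)→(R,0,R)
state=R head=3 tape=000[1]00#   (R,1)→(Q,_,R)
state=Q head=4 tape=000_[0]0#
The non-blank tape span at halt is 000_00#.

000_00#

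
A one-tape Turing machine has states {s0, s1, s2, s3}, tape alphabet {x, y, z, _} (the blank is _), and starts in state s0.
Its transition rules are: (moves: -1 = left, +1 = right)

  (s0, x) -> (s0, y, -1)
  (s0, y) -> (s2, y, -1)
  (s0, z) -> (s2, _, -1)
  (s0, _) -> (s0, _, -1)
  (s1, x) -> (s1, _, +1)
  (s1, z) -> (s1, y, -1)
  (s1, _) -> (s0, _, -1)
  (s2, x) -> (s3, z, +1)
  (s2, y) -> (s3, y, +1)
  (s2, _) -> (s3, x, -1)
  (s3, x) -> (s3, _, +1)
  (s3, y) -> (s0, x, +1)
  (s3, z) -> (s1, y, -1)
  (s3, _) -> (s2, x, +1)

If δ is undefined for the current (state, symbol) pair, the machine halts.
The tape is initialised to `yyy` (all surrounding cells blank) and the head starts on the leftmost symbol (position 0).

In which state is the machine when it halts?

s2

state=s0 head=0 tape=__[y]yy_   (s0,y)→(s2,y,-1)
state=s2 head=-1 tape=_[_]yyy_   (s2,_)→(s3,x,-1)
state=s3 head=-2 tape=[_]xyyy_   (s3,_)→(s2,x,+1)
state=s2 head=-1 tape=x[x]yyy_   (s2,x)→(s3,z,+1)
state=s3 head=0 tape=xz[y]yy_   (s3,y)→(s0,x,+1)
state=s0 head=1 tape=xzx[y]y_   (s0,y)→(s2,y,-1)
state=s2 head=0 tape=xz[x]yy_   (s2,x)→(s3,z,+1)
state=s3 head=1 tape=xzz[y]y_   (s3,y)→(s0,x,+1)
state=s0 head=2 tape=xzzx[y]_   (s0,y)→(s2,y,-1)
state=s2 head=1 tape=xzz[x]y_   (s2,x)→(s3,z,+1)
state=s3 head=2 tape=xzzz[y]_   (s3,y)→(s0,x,+1)
state=s0 head=3 tape=xzzzx[_]   (s0,_)→(s0,_,-1)
state=s0 head=2 tape=xzzz[x]_   (s0,x)→(s0,y,-1)
state=s0 head=1 tape=xzz[z]y_   (s0,z)→(s2,_,-1)
state=s2 head=0 tape=xz[z]_y_
No transition is defined for (s2, z); M halts in state s2.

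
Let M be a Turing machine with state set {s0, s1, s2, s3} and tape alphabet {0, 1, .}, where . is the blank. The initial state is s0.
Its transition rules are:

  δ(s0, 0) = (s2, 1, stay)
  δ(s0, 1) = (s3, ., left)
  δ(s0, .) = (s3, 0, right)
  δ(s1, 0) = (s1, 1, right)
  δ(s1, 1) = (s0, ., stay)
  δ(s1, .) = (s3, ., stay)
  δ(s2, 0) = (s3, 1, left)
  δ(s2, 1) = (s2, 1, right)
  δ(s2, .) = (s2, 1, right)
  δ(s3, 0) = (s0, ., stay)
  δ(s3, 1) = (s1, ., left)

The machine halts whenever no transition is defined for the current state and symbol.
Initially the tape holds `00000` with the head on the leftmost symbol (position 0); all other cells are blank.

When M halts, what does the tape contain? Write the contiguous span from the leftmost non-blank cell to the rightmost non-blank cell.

state=s0 head=0 tape=.[0]0000   (s0,0)→(s2,1,stay)
state=s2 head=0 tape=.[1]0000   (s2,1)→(s2,1,right)
state=s2 head=1 tape=.1[0]000   (s2,0)→(s3,1,left)
state=s3 head=0 tape=.[1]1000   (s3,1)→(s1,.,left)
state=s1 head=-1 tape=[.].1000   (s1,.)→(s3,.,stay)
state=s3 head=-1 tape=[.].1000
The non-blank tape span at halt is 1000.

1000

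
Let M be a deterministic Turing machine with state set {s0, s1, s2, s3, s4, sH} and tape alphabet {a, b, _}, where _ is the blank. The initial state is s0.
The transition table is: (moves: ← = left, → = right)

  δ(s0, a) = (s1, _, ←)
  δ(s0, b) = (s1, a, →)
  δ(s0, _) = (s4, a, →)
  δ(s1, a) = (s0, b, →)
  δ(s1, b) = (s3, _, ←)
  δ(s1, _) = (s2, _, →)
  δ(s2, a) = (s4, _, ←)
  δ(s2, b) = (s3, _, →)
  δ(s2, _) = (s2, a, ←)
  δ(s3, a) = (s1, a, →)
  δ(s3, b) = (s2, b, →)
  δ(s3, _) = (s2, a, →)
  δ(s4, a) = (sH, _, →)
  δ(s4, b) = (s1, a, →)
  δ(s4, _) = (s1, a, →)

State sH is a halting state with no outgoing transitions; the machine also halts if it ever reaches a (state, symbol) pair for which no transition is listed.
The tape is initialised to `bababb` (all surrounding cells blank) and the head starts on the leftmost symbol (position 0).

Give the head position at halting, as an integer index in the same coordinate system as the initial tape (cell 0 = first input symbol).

state=s0 head=0 tape=[b]ababb__   (s0,b)→(s1,a,→)
state=s1 head=1 tape=a[a]babb__   (s1,a)→(s0,b,→)
state=s0 head=2 tape=ab[b]abb__   (s0,b)→(s1,a,→)
state=s1 head=3 tape=aba[a]bb__   (s1,a)→(s0,b,→)
state=s0 head=4 tape=abab[b]b__   (s0,b)→(s1,a,→)
state=s1 head=5 tape=ababa[b]__   (s1,b)→(s3,_,←)
state=s3 head=4 tape=abab[a]___   (s3,a)→(s1,a,→)
state=s1 head=5 tape=ababa[_]__   (s1,_)→(s2,_,→)
state=s2 head=6 tape=ababa_[_]_   (s2,_)→(s2,a,←)
state=s2 head=5 tape=ababa[_]a_   (s2,_)→(s2,a,←)
state=s2 head=4 tape=abab[a]aa_   (s2,a)→(s4,_,←)
state=s4 head=3 tape=aba[b]_aa_   (s4,b)→(s1,a,→)
state=s1 head=4 tape=abaa[_]aa_   (s1,_)→(s2,_,→)
state=s2 head=5 tape=abaa_[a]a_   (s2,a)→(s4,_,←)
state=s4 head=4 tape=abaa[_]_a_   (s4,_)→(s1,a,→)
state=s1 head=5 tape=abaaa[_]a_   (s1,_)→(s2,_,→)
state=s2 head=6 tape=abaaa_[a]_   (s2,a)→(s4,_,←)
state=s4 head=5 tape=abaaa[_]__   (s4,_)→(s1,a,→)
state=s1 head=6 tape=abaaaa[_]_   (s1,_)→(s2,_,→)
state=s2 head=7 tape=abaaaa_[_]   (s2,_)→(s2,a,←)
state=s2 head=6 tape=abaaaa[_]a   (s2,_)→(s2,a,←)
state=s2 head=5 tape=abaaa[a]aa   (s2,a)→(s4,_,←)
state=s4 head=4 tape=abaa[a]_aa   (s4,a)→(sH,_,→)
state=sH head=5 tape=abaa_[_]aa
At halt the head is at cell 5.

5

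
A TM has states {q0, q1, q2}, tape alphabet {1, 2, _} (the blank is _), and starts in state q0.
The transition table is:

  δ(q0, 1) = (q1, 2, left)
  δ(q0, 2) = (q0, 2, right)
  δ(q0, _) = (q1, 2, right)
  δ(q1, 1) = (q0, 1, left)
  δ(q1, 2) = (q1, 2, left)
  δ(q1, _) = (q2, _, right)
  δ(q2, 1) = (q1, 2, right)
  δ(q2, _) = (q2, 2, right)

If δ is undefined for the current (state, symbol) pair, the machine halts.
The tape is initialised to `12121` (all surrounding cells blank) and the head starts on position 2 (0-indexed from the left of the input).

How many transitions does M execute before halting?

9

q0 | __12[1]21   read 1 → write 2, move left, go to q1
q1 | __1[2]221   read 2 → write 2, move left, go to q1
q1 | __[1]2221   read 1 → write 1, move left, go to q0
q0 | _[_]12221   read _ → write 2, move right, go to q1
q1 | _2[1]2221   read 1 → write 1, move left, go to q0
q0 | _[2]12221   read 2 → write 2, move right, go to q0
q0 | _2[1]2221   read 1 → write 2, move left, go to q1
q1 | _[2]22221   read 2 → write 2, move left, go to q1
q1 | [_]222221   read _ → write _, move right, go to q2
q2 | _[2]22221
M halts after 9 transitions.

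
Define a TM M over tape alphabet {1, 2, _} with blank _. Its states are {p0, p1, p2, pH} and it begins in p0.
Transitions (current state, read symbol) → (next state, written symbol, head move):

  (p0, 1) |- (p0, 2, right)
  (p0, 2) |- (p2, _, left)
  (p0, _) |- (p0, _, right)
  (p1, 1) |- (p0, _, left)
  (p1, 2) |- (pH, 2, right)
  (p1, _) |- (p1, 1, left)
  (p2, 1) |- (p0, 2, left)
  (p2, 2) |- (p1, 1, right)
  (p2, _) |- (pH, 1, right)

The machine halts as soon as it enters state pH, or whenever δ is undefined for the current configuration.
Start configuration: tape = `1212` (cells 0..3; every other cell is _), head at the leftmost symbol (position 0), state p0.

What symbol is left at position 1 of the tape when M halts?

state=p0 head=0 tape=_[1]212   (p0,1)→(p0,2,right)
state=p0 head=1 tape=_2[2]12   (p0,2)→(p2,_,left)
state=p2 head=0 tape=_[2]_12   (p2,2)→(p1,1,right)
state=p1 head=1 tape=_1[_]12   (p1,_)→(p1,1,left)
state=p1 head=0 tape=_[1]112   (p1,1)→(p0,_,left)
state=p0 head=-1 tape=[_]_112   (p0,_)→(p0,_,right)
state=p0 head=0 tape=_[_]112   (p0,_)→(p0,_,right)
state=p0 head=1 tape=__[1]12   (p0,1)→(p0,2,right)
state=p0 head=2 tape=__2[1]2   (p0,1)→(p0,2,right)
state=p0 head=3 tape=__22[2]   (p0,2)→(p2,_,left)
state=p2 head=2 tape=__2[2]_   (p2,2)→(p1,1,right)
state=p1 head=3 tape=__21[_]   (p1,_)→(p1,1,left)
state=p1 head=2 tape=__2[1]1   (p1,1)→(p0,_,left)
state=p0 head=1 tape=__[2]_1   (p0,2)→(p2,_,left)
state=p2 head=0 tape=_[_]__1   (p2,_)→(pH,1,right)
state=pH head=1 tape=_1[_]_1
Cell 1 holds _ when M halts.

_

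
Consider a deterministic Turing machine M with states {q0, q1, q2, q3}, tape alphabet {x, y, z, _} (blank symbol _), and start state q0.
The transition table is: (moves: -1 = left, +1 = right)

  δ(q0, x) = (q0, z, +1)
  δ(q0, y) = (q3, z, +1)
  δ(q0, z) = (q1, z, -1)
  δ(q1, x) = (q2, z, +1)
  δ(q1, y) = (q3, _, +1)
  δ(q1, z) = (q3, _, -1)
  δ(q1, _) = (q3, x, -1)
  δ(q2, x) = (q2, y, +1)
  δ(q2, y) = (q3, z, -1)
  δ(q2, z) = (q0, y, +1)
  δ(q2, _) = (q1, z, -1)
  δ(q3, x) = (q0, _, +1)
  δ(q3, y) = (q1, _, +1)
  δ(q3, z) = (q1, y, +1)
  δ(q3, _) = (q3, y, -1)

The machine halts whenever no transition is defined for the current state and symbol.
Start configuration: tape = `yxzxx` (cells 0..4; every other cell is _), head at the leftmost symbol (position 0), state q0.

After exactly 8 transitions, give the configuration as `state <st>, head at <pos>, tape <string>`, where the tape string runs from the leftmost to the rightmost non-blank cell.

state q0, head at 4, tape yzyzx

q0 | [y]xzxx   read y → write z, move +1, go to q3
q3 | z[x]zxx   read x → write _, move +1, go to q0
q0 | z_[z]xx   read z → write z, move -1, go to q1
q1 | z[_]zxx   read _ → write x, move -1, go to q3
q3 | [z]xzxx   read z → write y, move +1, go to q1
q1 | y[x]zxx   read x → write z, move +1, go to q2
q2 | yz[z]xx   read z → write y, move +1, go to q0
q0 | yzy[x]x   read x → write z, move +1, go to q0
q0 | yzyz[x]
After 8 steps: state q0, head at 4, tape yzyzx.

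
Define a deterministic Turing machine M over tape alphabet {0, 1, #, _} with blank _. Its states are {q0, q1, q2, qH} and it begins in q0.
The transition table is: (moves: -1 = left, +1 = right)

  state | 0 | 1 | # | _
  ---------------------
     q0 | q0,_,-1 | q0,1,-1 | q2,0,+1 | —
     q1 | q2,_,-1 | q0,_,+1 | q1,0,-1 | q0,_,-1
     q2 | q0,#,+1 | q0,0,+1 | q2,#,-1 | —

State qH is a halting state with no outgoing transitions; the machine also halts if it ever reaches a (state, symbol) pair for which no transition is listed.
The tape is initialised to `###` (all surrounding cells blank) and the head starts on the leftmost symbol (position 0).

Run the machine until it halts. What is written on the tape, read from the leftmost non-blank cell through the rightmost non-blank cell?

##0

state=q0 head=0 tape=[#]##_   (q0,#)→(q2,0,+1)
state=q2 head=1 tape=0[#]#_   (q2,#)→(q2,#,-1)
state=q2 head=0 tape=[0]##_   (q2,0)→(q0,#,+1)
state=q0 head=1 tape=#[#]#_   (q0,#)→(q2,0,+1)
state=q2 head=2 tape=#0[#]_   (q2,#)→(q2,#,-1)
state=q2 head=1 tape=#[0]#_   (q2,0)→(q0,#,+1)
state=q0 head=2 tape=##[#]_   (q0,#)→(q2,0,+1)
state=q2 head=3 tape=##0[_]
The non-blank tape span at halt is ##0.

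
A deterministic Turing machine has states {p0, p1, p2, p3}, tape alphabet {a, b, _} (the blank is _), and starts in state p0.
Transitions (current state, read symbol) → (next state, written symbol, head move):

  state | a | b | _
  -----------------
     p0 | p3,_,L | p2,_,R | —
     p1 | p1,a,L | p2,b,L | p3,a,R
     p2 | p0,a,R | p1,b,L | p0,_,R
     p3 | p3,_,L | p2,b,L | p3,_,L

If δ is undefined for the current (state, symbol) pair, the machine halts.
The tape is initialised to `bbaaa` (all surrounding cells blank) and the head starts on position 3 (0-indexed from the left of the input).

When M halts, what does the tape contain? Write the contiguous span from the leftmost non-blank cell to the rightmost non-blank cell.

aa___a

p0 | _bba[a]a   read a → write _, move L, go to p3
p3 | _bb[a]_a   read a → write _, move L, go to p3
p3 | _b[b]__a   read b → write b, move L, go to p2
p2 | _[b]b__a   read b → write b, move L, go to p1
p1 | [_]bb__a   read _ → write a, move R, go to p3
p3 | a[b]b__a   read b → write b, move L, go to p2
p2 | [a]bb__a   read a → write a, move R, go to p0
p0 | a[b]b__a   read b → write _, move R, go to p2
p2 | a_[b]__a   read b → write b, move L, go to p1
p1 | a[_]b__a   read _ → write a, move R, go to p3
p3 | aa[b]__a   read b → write b, move L, go to p2
p2 | a[a]b__a   read a → write a, move R, go to p0
p0 | aa[b]__a   read b → write _, move R, go to p2
p2 | aa_[_]_a   read _ → write _, move R, go to p0
p0 | aa__[_]a
The non-blank tape span at halt is aa___a.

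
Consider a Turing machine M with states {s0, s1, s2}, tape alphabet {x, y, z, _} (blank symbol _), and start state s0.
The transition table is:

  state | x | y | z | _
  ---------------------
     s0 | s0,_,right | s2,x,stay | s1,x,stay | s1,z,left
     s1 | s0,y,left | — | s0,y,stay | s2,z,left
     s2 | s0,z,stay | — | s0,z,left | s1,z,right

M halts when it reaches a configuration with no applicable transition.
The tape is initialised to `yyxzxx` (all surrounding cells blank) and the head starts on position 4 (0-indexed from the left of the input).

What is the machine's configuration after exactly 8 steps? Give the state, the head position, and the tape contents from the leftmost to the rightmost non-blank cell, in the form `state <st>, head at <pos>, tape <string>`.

state s0, head at 5, tape yyxzzzz

state=s0 head=4 tape=yyxz[x]x_   (s0,x)→(s0,_,right)
state=s0 head=5 tape=yyxz_[x]_   (s0,x)→(s0,_,right)
state=s0 head=6 tape=yyxz__[_]   (s0,_)→(s1,z,left)
state=s1 head=5 tape=yyxz_[_]z   (s1,_)→(s2,z,left)
state=s2 head=4 tape=yyxz[_]zz   (s2,_)→(s1,z,right)
state=s1 head=5 tape=yyxzz[z]z   (s1,z)→(s0,y,stay)
state=s0 head=5 tape=yyxzz[y]z   (s0,y)→(s2,x,stay)
state=s2 head=5 tape=yyxzz[x]z   (s2,x)→(s0,z,stay)
state=s0 head=5 tape=yyxzz[z]z
After 8 steps: state s0, head at 5, tape yyxzzzz.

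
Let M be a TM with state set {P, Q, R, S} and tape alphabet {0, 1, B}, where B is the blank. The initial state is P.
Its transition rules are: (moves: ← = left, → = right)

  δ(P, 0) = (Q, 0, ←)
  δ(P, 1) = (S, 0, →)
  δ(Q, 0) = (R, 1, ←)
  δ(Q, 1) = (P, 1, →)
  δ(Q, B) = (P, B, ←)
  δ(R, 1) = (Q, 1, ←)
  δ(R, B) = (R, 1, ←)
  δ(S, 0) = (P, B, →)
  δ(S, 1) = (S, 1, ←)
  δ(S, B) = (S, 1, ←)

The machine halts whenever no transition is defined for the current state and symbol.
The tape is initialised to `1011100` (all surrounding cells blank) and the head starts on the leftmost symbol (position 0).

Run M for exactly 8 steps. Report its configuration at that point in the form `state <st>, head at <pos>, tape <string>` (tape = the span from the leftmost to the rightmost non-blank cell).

state P, head at 4, tape 0BBB100

state=P head=0 tape=[1]011100   (P,1)→(S,0,→)
state=S head=1 tape=0[0]11100   (S,0)→(P,B,→)
state=P head=2 tape=0B[1]1100   (P,1)→(S,0,→)
state=S head=3 tape=0B0[1]100   (S,1)→(S,1,←)
state=S head=2 tape=0B[0]1100   (S,0)→(P,B,→)
state=P head=3 tape=0BB[1]100   (P,1)→(S,0,→)
state=S head=4 tape=0BB0[1]00   (S,1)→(S,1,←)
state=S head=3 tape=0BB[0]100   (S,0)→(P,B,→)
state=P head=4 tape=0BBB[1]00
After 8 steps: state P, head at 4, tape 0BBB100.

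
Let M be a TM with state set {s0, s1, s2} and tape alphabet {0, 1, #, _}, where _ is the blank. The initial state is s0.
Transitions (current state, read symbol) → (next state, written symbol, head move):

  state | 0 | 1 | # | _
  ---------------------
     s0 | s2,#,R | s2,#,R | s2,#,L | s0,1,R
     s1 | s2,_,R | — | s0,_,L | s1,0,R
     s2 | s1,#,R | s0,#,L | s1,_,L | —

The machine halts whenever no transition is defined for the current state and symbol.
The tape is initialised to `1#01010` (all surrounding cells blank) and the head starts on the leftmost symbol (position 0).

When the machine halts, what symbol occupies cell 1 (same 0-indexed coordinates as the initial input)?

s0 | _[1]#01010   read 1 → write #, move R, go to s2
s2 | _#[#]01010   read # → write _, move L, go to s1
s1 | _[#]_01010   read # → write _, move L, go to s0
s0 | [_]__01010   read _ → write 1, move R, go to s0
s0 | 1[_]_01010   read _ → write 1, move R, go to s0
s0 | 11[_]01010   read _ → write 1, move R, go to s0
s0 | 111[0]1010   read 0 → write #, move R, go to s2
s2 | 111#[1]010   read 1 → write #, move L, go to s0
s0 | 111[#]#010   read # → write #, move L, go to s2
s2 | 11[1]##010   read 1 → write #, move L, go to s0
s0 | 1[1]###010   read 1 → write #, move R, go to s2
s2 | 1#[#]##010   read # → write _, move L, go to s1
s1 | 1[#]_##010   read # → write _, move L, go to s0
s0 | [1]__##010   read 1 → write #, move R, go to s2
s2 | #[_]_##010
Cell 1 holds _ when M halts.

_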